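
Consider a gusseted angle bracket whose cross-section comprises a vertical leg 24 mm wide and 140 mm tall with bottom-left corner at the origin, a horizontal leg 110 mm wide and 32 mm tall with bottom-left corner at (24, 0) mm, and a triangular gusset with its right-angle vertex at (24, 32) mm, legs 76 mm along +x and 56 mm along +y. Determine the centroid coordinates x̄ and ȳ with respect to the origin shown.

vertical leg: A = 24 × 140 = 3360.00, centroid at (12.00, 70.00).
horizontal leg: A = 110 × 32 = 3520.00, centroid at (79.00, 16.00).
gusset: A = ½·76·56 = 2128.00, centroid at (49.33, 50.67).
ΣA = 9008.00 mm²
ΣAx̄ = (3360.00)(12.00) + (3520.00)(79.00) + (2128.00)(49.33) = 423381.33 mm³
ΣAȳ = (3360.00)(70.00) + (3520.00)(16.00) + (2128.00)(50.67) = 399338.67 mm³
x̄ = 423381.33 / 9008.00 = 47.00 mm
ȳ = 399338.67 / 9008.00 = 44.33 mm

x̄ = 47.00 mm, ȳ = 44.33 mm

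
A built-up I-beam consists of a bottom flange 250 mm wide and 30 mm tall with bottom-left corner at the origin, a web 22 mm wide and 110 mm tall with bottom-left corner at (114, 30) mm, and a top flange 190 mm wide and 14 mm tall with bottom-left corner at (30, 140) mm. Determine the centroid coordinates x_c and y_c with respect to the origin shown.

x_c = 125.00 mm, y_c = 56.38 mm

bottom flange: A = 250 × 30 = 7500.00, centroid at (125.00, 15.00).
web: A = 22 × 110 = 2420.00, centroid at (125.00, 85.00).
top flange: A = 190 × 14 = 2660.00, centroid at (125.00, 147.00).
ΣA = 12580.00 mm², ΣAx_c = 1572500.00 mm³, ΣAy_c = 709220.00 mm³.
x_c = 1572500.00/12580.00 = 125.00 mm; y_c = 709220.00/12580.00 = 56.38 mm.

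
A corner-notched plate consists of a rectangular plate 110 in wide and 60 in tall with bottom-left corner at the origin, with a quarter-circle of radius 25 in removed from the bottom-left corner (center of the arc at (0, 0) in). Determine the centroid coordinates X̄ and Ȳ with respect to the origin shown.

Part | A | x̄ᵢ | ȳᵢ | A·x̄ᵢ | A·ȳᵢ
plate | 6600.00 | 55.00 | 30.00 | 363000.00 | 198000.00
removed quarter-circle | -490.87 | 10.61 | 10.61 | -5208.33 | -5208.33
Σ | 6109.13 |  |  | 357791.67 | 192791.67
X̄ = 357791.67 / 6109.13 = 58.57 in
Ȳ = 192791.67 / 6109.13 = 31.56 in

X̄ = 58.57 in, Ȳ = 31.56 in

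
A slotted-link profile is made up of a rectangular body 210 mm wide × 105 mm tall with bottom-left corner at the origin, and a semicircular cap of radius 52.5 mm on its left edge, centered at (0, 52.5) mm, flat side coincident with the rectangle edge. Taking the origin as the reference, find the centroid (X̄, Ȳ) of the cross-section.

rectangular body: A = 210 × 105 = 22050.00, centroid at (105.00, 52.50).
semicircular end: A = ½π·52.5² = 4329.51, centroid at (-22.28, 52.50).
ΣA = 26379.51 mm², ΣAX̄ = 2218781.25 mm³, ΣAȲ = 1384924.14 mm³.
X̄ = 2218781.25/26379.51 = 84.11 mm; Ȳ = 1384924.14/26379.51 = 52.50 mm.

X̄ = 84.11 mm, Ȳ = 52.50 mm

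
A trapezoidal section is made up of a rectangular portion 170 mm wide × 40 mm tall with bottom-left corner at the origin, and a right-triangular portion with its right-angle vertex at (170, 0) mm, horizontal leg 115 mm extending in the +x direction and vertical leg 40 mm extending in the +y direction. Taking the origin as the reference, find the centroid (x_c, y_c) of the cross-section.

rectangular portion: A = 170 × 40 = 6800.00, centroid at (85.00, 20.00).
triangular portion: A = ½·115·40 = 2300.00, centroid at (208.33, 13.33).
ΣA = 9100.00 mm²
ΣAx_c = (6800.00)(85.00) + (2300.00)(208.33) = 1057166.67 mm³
ΣAy_c = (6800.00)(20.00) + (2300.00)(13.33) = 166666.67 mm³
x_c = 1057166.67 / 9100.00 = 116.17 mm
y_c = 166666.67 / 9100.00 = 18.32 mm

x_c = 116.17 mm, y_c = 18.32 mm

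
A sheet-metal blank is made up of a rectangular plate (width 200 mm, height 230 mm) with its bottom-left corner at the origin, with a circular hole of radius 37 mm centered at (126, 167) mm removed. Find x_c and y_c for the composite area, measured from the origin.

x_c = 97.32 mm, y_c = 109.64 mm

plate: A = 200 × 230 = 46000.00, centroid at (100.00, 115.00).
hole: A = −π·37² = -4300.84, centroid at (126.00, 167.00).
ΣA = 41699.16 mm²
ΣAx_c = (46000.00)(100.00) + (-4300.84)(126.00) = 4058094.12 mm³
ΣAy_c = (46000.00)(115.00) + (-4300.84)(167.00) = 4571759.66 mm³
x_c = 4058094.12 / 41699.16 = 97.32 mm
y_c = 4571759.66 / 41699.16 = 109.64 mm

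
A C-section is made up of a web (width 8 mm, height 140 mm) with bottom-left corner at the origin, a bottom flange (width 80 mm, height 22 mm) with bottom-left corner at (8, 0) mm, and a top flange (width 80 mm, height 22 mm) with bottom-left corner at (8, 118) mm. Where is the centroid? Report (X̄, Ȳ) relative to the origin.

X̄ = 37.38 mm, Ȳ = 70.00 mm

Part | A | x̄ᵢ | ȳᵢ | A·x̄ᵢ | A·ȳᵢ
web | 1120.00 | 4.00 | 70.00 | 4480.00 | 78400.00
bottom flange | 1760.00 | 48.00 | 11.00 | 84480.00 | 19360.00
top flange | 1760.00 | 48.00 | 129.00 | 84480.00 | 227040.00
Σ | 4640.00 |  |  | 173440.00 | 324800.00
X̄ = 173440.00 / 4640.00 = 37.38 mm
Ȳ = 324800.00 / 4640.00 = 70.00 mm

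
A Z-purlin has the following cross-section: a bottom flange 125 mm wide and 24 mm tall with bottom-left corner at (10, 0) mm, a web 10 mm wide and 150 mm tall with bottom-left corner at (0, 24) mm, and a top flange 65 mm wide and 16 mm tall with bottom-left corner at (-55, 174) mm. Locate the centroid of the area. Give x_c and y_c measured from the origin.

bottom flange: A = 125 × 24 = 3000.00, centroid at (72.50, 12.00).
web: A = 10 × 150 = 1500.00, centroid at (5.00, 99.00).
top flange: A = 65 × 16 = 1040.00, centroid at (-22.50, 182.00).
ΣA = 5540.00 mm², ΣAx_c = 201600.00 mm³, ΣAy_c = 373780.00 mm³.
x_c = 201600.00/5540.00 = 36.39 mm; y_c = 373780.00/5540.00 = 67.47 mm.

x_c = 36.39 mm, y_c = 67.47 mm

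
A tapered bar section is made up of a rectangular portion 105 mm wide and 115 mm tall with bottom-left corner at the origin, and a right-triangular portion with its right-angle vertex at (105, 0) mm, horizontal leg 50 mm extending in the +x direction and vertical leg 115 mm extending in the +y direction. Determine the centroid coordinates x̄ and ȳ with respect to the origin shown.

Part | A | x̄ᵢ | ȳᵢ | A·x̄ᵢ | A·ȳᵢ
rectangular portion | 12075.00 | 52.50 | 57.50 | 633937.50 | 694312.50
triangular portion | 2875.00 | 121.67 | 38.33 | 349791.67 | 110208.33
Σ | 14950.00 |  |  | 983729.17 | 804520.83
x̄ = 983729.17 / 14950.00 = 65.80 mm
ȳ = 804520.83 / 14950.00 = 53.81 mm

x̄ = 65.80 mm, ȳ = 53.81 mm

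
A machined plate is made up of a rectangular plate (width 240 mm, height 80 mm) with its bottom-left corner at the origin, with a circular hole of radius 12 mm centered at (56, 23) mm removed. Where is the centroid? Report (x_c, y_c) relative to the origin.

x_c = 121.54 mm, y_c = 40.41 mm

Part | A | x̄ᵢ | ȳᵢ | A·x̄ᵢ | A·ȳᵢ
plate | 19200.00 | 120.00 | 40.00 | 2304000.00 | 768000.00
hole | -452.39 | 56.00 | 23.00 | -25333.80 | -10404.95
Σ | 18747.61 |  |  | 2278666.20 | 757595.05
x_c = 2278666.20 / 18747.61 = 121.54 mm
y_c = 757595.05 / 18747.61 = 40.41 mm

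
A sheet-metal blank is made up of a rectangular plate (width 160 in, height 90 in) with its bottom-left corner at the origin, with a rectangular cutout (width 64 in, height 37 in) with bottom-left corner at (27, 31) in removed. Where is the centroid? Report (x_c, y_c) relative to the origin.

x_c = 84.13 in, y_c = 44.11 in

plate: A = 160 × 90 = 14400.00, centroid at (80.00, 45.00).
hole: A = −(64 × 37) = -2368.00, centroid at (59.00, 49.50).
ΣA = 12032.00 in², ΣAx_c = 1012288.00 in³, ΣAy_c = 530784.00 in³.
x_c = 1012288.00/12032.00 = 84.13 in; y_c = 530784.00/12032.00 = 44.11 in.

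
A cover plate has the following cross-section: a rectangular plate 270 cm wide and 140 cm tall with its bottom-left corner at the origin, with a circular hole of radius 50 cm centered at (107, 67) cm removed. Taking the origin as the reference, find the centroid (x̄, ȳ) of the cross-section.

Part | A | x̄ᵢ | ȳᵢ | A·x̄ᵢ | A·ȳᵢ
plate | 37800.00 | 135.00 | 70.00 | 5103000.00 | 2646000.00
hole | -7853.98 | 107.00 | 67.00 | -840376.03 | -526216.77
Σ | 29946.02 |  |  | 4262623.97 | 2119783.23
x̄ = 4262623.97 / 29946.02 = 142.34 cm
ȳ = 2119783.23 / 29946.02 = 70.79 cm

x̄ = 142.34 cm, ȳ = 70.79 cm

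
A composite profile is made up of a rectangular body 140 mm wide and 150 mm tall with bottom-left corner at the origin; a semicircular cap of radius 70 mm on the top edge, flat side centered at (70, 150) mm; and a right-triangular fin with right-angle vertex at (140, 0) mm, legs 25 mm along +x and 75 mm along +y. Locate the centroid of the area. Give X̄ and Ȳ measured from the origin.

Part | A | x̄ᵢ | ȳᵢ | A·x̄ᵢ | A·ȳᵢ
rectangular body | 21000.00 | 70.00 | 75.00 | 1470000.00 | 1575000.00
semicircular top | 7696.90 | 70.00 | 179.71 | 538783.14 | 1383201.97
triangular fin | 937.50 | 148.33 | 25.00 | 139062.50 | 23437.50
Σ | 29634.40 |  |  | 2147845.64 | 2981639.47
X̄ = 2147845.64 / 29634.40 = 72.48 mm
Ȳ = 2981639.47 / 29634.40 = 100.61 mm

X̄ = 72.48 mm, Ȳ = 100.61 mm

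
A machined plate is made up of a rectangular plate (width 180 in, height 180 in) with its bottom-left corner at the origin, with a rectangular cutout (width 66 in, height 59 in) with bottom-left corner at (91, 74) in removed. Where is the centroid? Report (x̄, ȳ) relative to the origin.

Part | A | x̄ᵢ | ȳᵢ | A·x̄ᵢ | A·ȳᵢ
plate | 32400.00 | 90.00 | 90.00 | 2916000.00 | 2916000.00
hole | -3894.00 | 124.00 | 103.50 | -482856.00 | -403029.00
Σ | 28506.00 |  |  | 2433144.00 | 2512971.00
x̄ = 2433144.00 / 28506.00 = 85.36 in
ȳ = 2512971.00 / 28506.00 = 88.16 in

x̄ = 85.36 in, ȳ = 88.16 in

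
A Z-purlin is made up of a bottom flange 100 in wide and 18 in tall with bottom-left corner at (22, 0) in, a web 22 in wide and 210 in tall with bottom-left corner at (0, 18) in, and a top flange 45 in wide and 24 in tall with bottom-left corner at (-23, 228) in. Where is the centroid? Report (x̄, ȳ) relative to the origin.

Part | A | x̄ᵢ | ȳᵢ | A·x̄ᵢ | A·ȳᵢ
bottom flange | 1800.00 | 72.00 | 9.00 | 129600.00 | 16200.00
web | 4620.00 | 11.00 | 123.00 | 50820.00 | 568260.00
top flange | 1080.00 | -0.50 | 240.00 | -540.00 | 259200.00
Σ | 7500.00 |  |  | 179880.00 | 843660.00
x̄ = 179880.00 / 7500.00 = 23.98 in
ȳ = 843660.00 / 7500.00 = 112.49 in

x̄ = 23.98 in, ȳ = 112.49 in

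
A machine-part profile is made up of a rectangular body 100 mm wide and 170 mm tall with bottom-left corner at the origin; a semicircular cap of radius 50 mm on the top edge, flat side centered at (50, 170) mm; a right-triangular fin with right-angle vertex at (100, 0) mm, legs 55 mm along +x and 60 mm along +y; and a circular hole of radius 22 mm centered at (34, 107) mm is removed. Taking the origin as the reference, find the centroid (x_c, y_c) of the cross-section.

rectangular body: A = 100 × 170 = 17000.00, centroid at (50.00, 85.00).
semicircular top: A = ½π·50² = 3926.99, centroid at (50.00, 191.22).
triangular fin: A = ½·55·60 = 1650.00, centroid at (118.33, 20.00).
hole: A = −π·22² = -1520.53, centroid at (34.00, 107.00).
ΣA = 21056.46 mm², ΣAx_c = 1189901.49 mm³, ΣAy_c = 2066224.97 mm³.
x_c = 1189901.49/21056.46 = 56.51 mm; y_c = 2066224.97/21056.46 = 98.13 mm.

x_c = 56.51 mm, y_c = 98.13 mm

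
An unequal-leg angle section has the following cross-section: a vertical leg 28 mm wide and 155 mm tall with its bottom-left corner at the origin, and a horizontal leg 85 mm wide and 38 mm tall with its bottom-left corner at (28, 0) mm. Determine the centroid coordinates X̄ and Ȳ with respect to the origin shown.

vertical leg: A = 28 × 155 = 4340.00, centroid at (14.00, 77.50).
horizontal leg: A = 85 × 38 = 3230.00, centroid at (70.50, 19.00).
ΣA = 7570.00 mm², ΣAX̄ = 288475.00 mm³, ΣAȲ = 397720.00 mm³.
X̄ = 288475.00/7570.00 = 38.11 mm; Ȳ = 397720.00/7570.00 = 52.54 mm.

X̄ = 38.11 mm, Ȳ = 52.54 mm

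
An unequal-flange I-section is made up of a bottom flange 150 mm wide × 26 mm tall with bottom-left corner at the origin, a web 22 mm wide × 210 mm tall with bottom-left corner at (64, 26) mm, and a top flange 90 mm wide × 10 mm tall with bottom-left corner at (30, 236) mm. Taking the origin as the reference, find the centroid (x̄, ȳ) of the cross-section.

x̄ = 75.00 mm, ȳ = 92.66 mm

bottom flange: A = 150 × 26 = 3900.00, centroid at (75.00, 13.00).
web: A = 22 × 210 = 4620.00, centroid at (75.00, 131.00).
top flange: A = 90 × 10 = 900.00, centroid at (75.00, 241.00).
ΣA = 9420.00 mm², ΣAx̄ = 706500.00 mm³, ΣAȳ = 872820.00 mm³.
x̄ = 706500.00/9420.00 = 75.00 mm; ȳ = 872820.00/9420.00 = 92.66 mm.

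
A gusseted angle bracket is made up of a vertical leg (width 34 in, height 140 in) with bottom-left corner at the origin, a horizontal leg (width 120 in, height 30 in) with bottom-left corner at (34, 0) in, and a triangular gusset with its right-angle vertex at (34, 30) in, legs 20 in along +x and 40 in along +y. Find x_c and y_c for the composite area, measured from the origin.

vertical leg: A = 34 × 140 = 4760.00, centroid at (17.00, 70.00).
horizontal leg: A = 120 × 30 = 3600.00, centroid at (94.00, 15.00).
gusset: A = ½·20·40 = 400.00, centroid at (40.67, 43.33).
ΣA = 8760.00 in²
ΣAx_c = (4760.00)(17.00) + (3600.00)(94.00) + (400.00)(40.67) = 435586.67 in³
ΣAy_c = (4760.00)(70.00) + (3600.00)(15.00) + (400.00)(43.33) = 404533.33 in³
x_c = 435586.67 / 8760.00 = 49.72 in
y_c = 404533.33 / 8760.00 = 46.18 in

x_c = 49.72 in, y_c = 46.18 in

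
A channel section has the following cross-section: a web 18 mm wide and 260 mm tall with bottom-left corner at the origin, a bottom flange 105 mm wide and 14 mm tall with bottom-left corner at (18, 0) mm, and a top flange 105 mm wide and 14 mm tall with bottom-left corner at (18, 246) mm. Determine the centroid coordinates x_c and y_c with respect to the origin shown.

x_c = 32.73 mm, y_c = 130.00 mm

web: A = 18 × 260 = 4680.00, centroid at (9.00, 130.00).
bottom flange: A = 105 × 14 = 1470.00, centroid at (70.50, 7.00).
top flange: A = 105 × 14 = 1470.00, centroid at (70.50, 253.00).
ΣA = 7620.00 mm²
ΣAx_c = (4680.00)(9.00) + (1470.00)(70.50) + (1470.00)(70.50) = 249390.00 mm³
ΣAy_c = (4680.00)(130.00) + (1470.00)(7.00) + (1470.00)(253.00) = 990600.00 mm³
x_c = 249390.00 / 7620.00 = 32.73 mm
y_c = 990600.00 / 7620.00 = 130.00 mm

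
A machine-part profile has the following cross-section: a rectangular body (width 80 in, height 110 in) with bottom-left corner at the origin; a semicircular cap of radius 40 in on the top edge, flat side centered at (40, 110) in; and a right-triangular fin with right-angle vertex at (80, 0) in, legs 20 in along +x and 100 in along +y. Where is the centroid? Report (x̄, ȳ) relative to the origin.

rectangular body: A = 80 × 110 = 8800.00, centroid at (40.00, 55.00).
semicircular top: A = ½π·40² = 2513.27, centroid at (40.00, 126.98).
triangular fin: A = ½·20·100 = 1000.00, centroid at (86.67, 33.33).
ΣA = 12313.27 in²
ΣAx̄ = (8800.00)(40.00) + (2513.27)(40.00) + (1000.00)(86.67) = 539197.63 in³
ΣAȳ = (8800.00)(55.00) + (2513.27)(126.98) + (1000.00)(33.33) = 836460.15 in³
x̄ = 539197.63 / 12313.27 = 43.79 in
ȳ = 836460.15 / 12313.27 = 67.93 in

x̄ = 43.79 in, ȳ = 67.93 in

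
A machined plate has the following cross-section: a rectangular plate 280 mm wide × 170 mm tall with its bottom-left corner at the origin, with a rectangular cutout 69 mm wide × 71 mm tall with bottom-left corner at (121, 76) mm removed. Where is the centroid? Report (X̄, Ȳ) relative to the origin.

Part | A | x̄ᵢ | ȳᵢ | A·x̄ᵢ | A·ȳᵢ
plate | 47600.00 | 140.00 | 85.00 | 6664000.00 | 4046000.00
hole | -4899.00 | 155.50 | 111.50 | -761794.50 | -546238.50
Σ | 42701.00 |  |  | 5902205.50 | 3499761.50
X̄ = 5902205.50 / 42701.00 = 138.22 mm
Ȳ = 3499761.50 / 42701.00 = 81.96 mm

X̄ = 138.22 mm, Ȳ = 81.96 mm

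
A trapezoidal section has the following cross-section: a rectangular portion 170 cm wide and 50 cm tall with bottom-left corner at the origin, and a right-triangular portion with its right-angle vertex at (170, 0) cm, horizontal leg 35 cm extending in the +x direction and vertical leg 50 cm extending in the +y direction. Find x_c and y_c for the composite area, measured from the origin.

x_c = 94.02 cm, y_c = 24.22 cm

Part | A | x̄ᵢ | ȳᵢ | A·x̄ᵢ | A·ȳᵢ
rectangular portion | 8500.00 | 85.00 | 25.00 | 722500.00 | 212500.00
triangular portion | 875.00 | 181.67 | 16.67 | 158958.33 | 14583.33
Σ | 9375.00 |  |  | 881458.33 | 227083.33
x_c = 881458.33 / 9375.00 = 94.02 cm
y_c = 227083.33 / 9375.00 = 24.22 cm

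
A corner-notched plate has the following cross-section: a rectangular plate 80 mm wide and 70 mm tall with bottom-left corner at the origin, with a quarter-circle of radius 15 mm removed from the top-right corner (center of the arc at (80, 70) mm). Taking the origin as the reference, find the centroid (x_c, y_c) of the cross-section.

x_c = 38.90 mm, y_c = 34.07 mm

plate: A = 80 × 70 = 5600.00, centroid at (40.00, 35.00).
removed quarter-circle: A = −¼π·15² = -176.71, centroid at (73.63, 63.63).
ΣA = 5423.29 mm², ΣAx_c = 210987.83 mm³, ΣAy_c = 184754.98 mm³.
x_c = 210987.83/5423.29 = 38.90 mm; y_c = 184754.98/5423.29 = 34.07 mm.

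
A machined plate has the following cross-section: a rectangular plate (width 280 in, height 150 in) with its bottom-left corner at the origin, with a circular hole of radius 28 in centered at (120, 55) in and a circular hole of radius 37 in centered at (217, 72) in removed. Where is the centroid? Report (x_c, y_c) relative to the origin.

x_c = 132.00 in, y_c = 76.76 in

plate: A = 280 × 150 = 42000.00, centroid at (140.00, 75.00).
hole 1: A = −π·28² = -2463.01, centroid at (120.00, 55.00).
hole 2: A = −π·37² = -4300.84, centroid at (217.00, 72.00).
ΣA = 35236.15 in², ΣAx_c = 4651156.61 in³, ΣAy_c = 2704874.02 in³.
x_c = 4651156.61/35236.15 = 132.00 in; y_c = 2704874.02/35236.15 = 76.76 in.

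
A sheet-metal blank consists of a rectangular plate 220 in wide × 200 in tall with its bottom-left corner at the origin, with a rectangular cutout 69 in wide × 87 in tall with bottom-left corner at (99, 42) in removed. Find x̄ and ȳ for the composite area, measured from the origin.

x̄ = 106.29 in, ȳ = 102.29 in

Part | A | x̄ᵢ | ȳᵢ | A·x̄ᵢ | A·ȳᵢ
plate | 44000.00 | 110.00 | 100.00 | 4840000.00 | 4400000.00
hole | -6003.00 | 133.50 | 85.50 | -801400.50 | -513256.50
Σ | 37997.00 |  |  | 4038599.50 | 3886743.50
x̄ = 4038599.50 / 37997.00 = 106.29 in
ȳ = 3886743.50 / 37997.00 = 102.29 in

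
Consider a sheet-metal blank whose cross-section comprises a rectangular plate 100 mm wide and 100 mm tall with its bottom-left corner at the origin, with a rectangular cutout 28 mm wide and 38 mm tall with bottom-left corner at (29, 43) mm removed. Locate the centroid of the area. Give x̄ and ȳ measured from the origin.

plate: A = 100 × 100 = 10000.00, centroid at (50.00, 50.00).
hole: A = −(28 × 38) = -1064.00, centroid at (43.00, 62.00).
ΣA = 8936.00 mm², ΣAx̄ = 454248.00 mm³, ΣAȳ = 434032.00 mm³.
x̄ = 454248.00/8936.00 = 50.83 mm; ȳ = 434032.00/8936.00 = 48.57 mm.

x̄ = 50.83 mm, ȳ = 48.57 mm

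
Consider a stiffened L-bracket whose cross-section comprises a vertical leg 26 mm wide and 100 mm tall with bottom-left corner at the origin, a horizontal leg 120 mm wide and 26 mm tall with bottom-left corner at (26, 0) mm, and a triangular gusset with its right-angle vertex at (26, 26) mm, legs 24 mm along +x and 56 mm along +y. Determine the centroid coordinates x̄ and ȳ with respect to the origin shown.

vertical leg: A = 26 × 100 = 2600.00, centroid at (13.00, 50.00).
horizontal leg: A = 120 × 26 = 3120.00, centroid at (86.00, 13.00).
gusset: A = ½·24·56 = 672.00, centroid at (34.00, 44.67).
ΣA = 6392.00 mm², ΣAx̄ = 324968.00 mm³, ΣAȳ = 200576.00 mm³.
x̄ = 324968.00/6392.00 = 50.84 mm; ȳ = 200576.00/6392.00 = 31.38 mm.

x̄ = 50.84 mm, ȳ = 31.38 mm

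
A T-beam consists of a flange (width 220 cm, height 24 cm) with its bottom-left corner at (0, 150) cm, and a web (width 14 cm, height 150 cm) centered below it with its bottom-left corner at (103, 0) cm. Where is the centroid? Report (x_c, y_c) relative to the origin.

x_c = 110.00 cm, y_c = 137.24 cm

web: A = 14 × 150 = 2100.00, centroid at (110.00, 75.00).
flange: A = 220 × 24 = 5280.00, centroid at (110.00, 162.00).
ΣA = 7380.00 cm²
ΣAx_c = (2100.00)(110.00) + (5280.00)(110.00) = 811800.00 cm³
ΣAy_c = (2100.00)(75.00) + (5280.00)(162.00) = 1012860.00 cm³
x_c = 811800.00 / 7380.00 = 110.00 cm
y_c = 1012860.00 / 7380.00 = 137.24 cm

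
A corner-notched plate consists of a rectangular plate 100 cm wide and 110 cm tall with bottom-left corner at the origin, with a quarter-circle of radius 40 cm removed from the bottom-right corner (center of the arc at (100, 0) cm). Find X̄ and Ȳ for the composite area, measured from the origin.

X̄ = 45.74 cm, Ȳ = 59.90 cm

plate: A = 100 × 110 = 11000.00, centroid at (50.00, 55.00).
removed quarter-circle: A = −¼π·40² = -1256.64, centroid at (83.02, 16.98).
ΣA = 9743.36 cm², ΣAX̄ = 445669.63 cm³, ΣAȲ = 583666.67 cm³.
X̄ = 445669.63/9743.36 = 45.74 cm; Ȳ = 583666.67/9743.36 = 59.90 cm.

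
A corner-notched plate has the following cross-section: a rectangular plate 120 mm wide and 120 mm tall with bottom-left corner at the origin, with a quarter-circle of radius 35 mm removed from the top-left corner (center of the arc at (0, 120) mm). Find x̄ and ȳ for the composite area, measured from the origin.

x̄ = 63.23 mm, ȳ = 56.77 mm

Part | A | x̄ᵢ | ȳᵢ | A·x̄ᵢ | A·ȳᵢ
plate | 14400.00 | 60.00 | 60.00 | 864000.00 | 864000.00
removed quarter-circle | -962.11 | 14.85 | 105.15 | -14291.67 | -101161.86
Σ | 13437.89 |  |  | 849708.33 | 762838.14
x̄ = 849708.33 / 13437.89 = 63.23 mm
ȳ = 762838.14 / 13437.89 = 56.77 mm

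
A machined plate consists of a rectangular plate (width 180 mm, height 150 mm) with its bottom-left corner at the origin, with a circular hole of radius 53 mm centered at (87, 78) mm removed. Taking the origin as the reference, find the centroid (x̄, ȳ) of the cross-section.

plate: A = 180 × 150 = 27000.00, centroid at (90.00, 75.00).
hole: A = −π·53² = -8824.73, centroid at (87.00, 78.00).
ΣA = 18175.27 mm², ΣAx̄ = 1662248.16 mm³, ΣAȳ = 1336670.77 mm³.
x̄ = 1662248.16/18175.27 = 91.46 mm; ȳ = 1336670.77/18175.27 = 73.54 mm.

x̄ = 91.46 mm, ȳ = 73.54 mm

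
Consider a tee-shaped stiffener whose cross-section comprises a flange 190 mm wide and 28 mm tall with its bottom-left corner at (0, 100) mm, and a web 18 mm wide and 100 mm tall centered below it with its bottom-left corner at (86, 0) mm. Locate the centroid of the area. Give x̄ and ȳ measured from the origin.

web: A = 18 × 100 = 1800.00, centroid at (95.00, 50.00).
flange: A = 190 × 28 = 5320.00, centroid at (95.00, 114.00).
ΣA = 7120.00 mm²
ΣAx̄ = (1800.00)(95.00) + (5320.00)(95.00) = 676400.00 mm³
ΣAȳ = (1800.00)(50.00) + (5320.00)(114.00) = 696480.00 mm³
x̄ = 676400.00 / 7120.00 = 95.00 mm
ȳ = 696480.00 / 7120.00 = 97.82 mm

x̄ = 95.00 mm, ȳ = 97.82 mm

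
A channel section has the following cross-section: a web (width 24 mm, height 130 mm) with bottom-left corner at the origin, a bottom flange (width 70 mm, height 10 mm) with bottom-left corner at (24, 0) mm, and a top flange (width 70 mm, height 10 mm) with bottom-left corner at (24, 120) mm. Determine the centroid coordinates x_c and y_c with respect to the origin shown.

x_c = 26.56 mm, y_c = 65.00 mm

Part | A | x̄ᵢ | ȳᵢ | A·x̄ᵢ | A·ȳᵢ
web | 3120.00 | 12.00 | 65.00 | 37440.00 | 202800.00
bottom flange | 700.00 | 59.00 | 5.00 | 41300.00 | 3500.00
top flange | 700.00 | 59.00 | 125.00 | 41300.00 | 87500.00
Σ | 4520.00 |  |  | 120040.00 | 293800.00
x_c = 120040.00 / 4520.00 = 26.56 mm
y_c = 293800.00 / 4520.00 = 65.00 mm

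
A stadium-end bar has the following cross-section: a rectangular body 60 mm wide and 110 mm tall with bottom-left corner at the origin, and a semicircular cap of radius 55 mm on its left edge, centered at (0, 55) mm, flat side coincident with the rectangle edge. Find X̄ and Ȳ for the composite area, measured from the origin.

Part | A | x̄ᵢ | ȳᵢ | A·x̄ᵢ | A·ȳᵢ
rectangular body | 6600.00 | 30.00 | 55.00 | 198000.00 | 363000.00
semicircular end | 4751.66 | -23.34 | 55.00 | -110916.67 | 261341.24
Σ | 11351.66 |  |  | 87083.33 | 624341.24
X̄ = 87083.33 / 11351.66 = 7.67 mm
Ȳ = 624341.24 / 11351.66 = 55.00 mm

X̄ = 7.67 mm, Ȳ = 55.00 mm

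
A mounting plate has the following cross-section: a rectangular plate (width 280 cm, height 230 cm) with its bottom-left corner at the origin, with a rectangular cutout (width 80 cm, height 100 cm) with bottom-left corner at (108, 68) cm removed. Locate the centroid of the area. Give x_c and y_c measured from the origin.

Part | A | x̄ᵢ | ȳᵢ | A·x̄ᵢ | A·ȳᵢ
plate | 64400.00 | 140.00 | 115.00 | 9016000.00 | 7406000.00
hole | -8000.00 | 148.00 | 118.00 | -1184000.00 | -944000.00
Σ | 56400.00 |  |  | 7832000.00 | 6462000.00
x_c = 7832000.00 / 56400.00 = 138.87 cm
y_c = 6462000.00 / 56400.00 = 114.57 cm

x_c = 138.87 cm, y_c = 114.57 cm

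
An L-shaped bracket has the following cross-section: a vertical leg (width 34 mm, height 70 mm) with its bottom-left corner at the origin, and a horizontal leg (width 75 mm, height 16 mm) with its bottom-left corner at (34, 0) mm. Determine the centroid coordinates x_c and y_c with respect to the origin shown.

vertical leg: A = 34 × 70 = 2380.00, centroid at (17.00, 35.00).
horizontal leg: A = 75 × 16 = 1200.00, centroid at (71.50, 8.00).
ΣA = 3580.00 mm²
ΣAx_c = (2380.00)(17.00) + (1200.00)(71.50) = 126260.00 mm³
ΣAy_c = (2380.00)(35.00) + (1200.00)(8.00) = 92900.00 mm³
x_c = 126260.00 / 3580.00 = 35.27 mm
y_c = 92900.00 / 3580.00 = 25.95 mm

x_c = 35.27 mm, y_c = 25.95 mm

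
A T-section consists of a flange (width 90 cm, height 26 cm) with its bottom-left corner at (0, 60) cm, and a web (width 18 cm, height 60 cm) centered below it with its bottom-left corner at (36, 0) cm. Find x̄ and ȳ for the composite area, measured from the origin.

web: A = 18 × 60 = 1080.00, centroid at (45.00, 30.00).
flange: A = 90 × 26 = 2340.00, centroid at (45.00, 73.00).
ΣA = 3420.00 cm²
ΣAx̄ = (1080.00)(45.00) + (2340.00)(45.00) = 153900.00 cm³
ΣAȳ = (1080.00)(30.00) + (2340.00)(73.00) = 203220.00 cm³
x̄ = 153900.00 / 3420.00 = 45.00 cm
ȳ = 203220.00 / 3420.00 = 59.42 cm

x̄ = 45.00 cm, ȳ = 59.42 cm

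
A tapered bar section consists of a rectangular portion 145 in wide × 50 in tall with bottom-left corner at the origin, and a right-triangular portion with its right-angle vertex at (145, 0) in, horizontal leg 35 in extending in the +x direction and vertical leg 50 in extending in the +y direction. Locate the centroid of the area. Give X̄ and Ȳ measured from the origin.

rectangular portion: A = 145 × 50 = 7250.00, centroid at (72.50, 25.00).
triangular portion: A = ½·35·50 = 875.00, centroid at (156.67, 16.67).
ΣA = 8125.00 in²
ΣAX̄ = (7250.00)(72.50) + (875.00)(156.67) = 662708.33 in³
ΣAȲ = (7250.00)(25.00) + (875.00)(16.67) = 195833.33 in³
X̄ = 662708.33 / 8125.00 = 81.56 in
Ȳ = 195833.33 / 8125.00 = 24.10 in

X̄ = 81.56 in, Ȳ = 24.10 in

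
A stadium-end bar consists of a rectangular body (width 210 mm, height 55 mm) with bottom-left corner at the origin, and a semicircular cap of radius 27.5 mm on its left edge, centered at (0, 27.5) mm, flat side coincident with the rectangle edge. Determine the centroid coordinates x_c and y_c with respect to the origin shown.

x_c = 94.12 mm, y_c = 27.50 mm

Part | A | x̄ᵢ | ȳᵢ | A·x̄ᵢ | A·ȳᵢ
rectangular body | 11550.00 | 105.00 | 27.50 | 1212750.00 | 317625.00
semicircular end | 1187.91 | -11.67 | 27.50 | -13864.58 | 32667.65
Σ | 12737.91 |  |  | 1198885.42 | 350292.65
x_c = 1198885.42 / 12737.91 = 94.12 mm
y_c = 350292.65 / 12737.91 = 27.50 mm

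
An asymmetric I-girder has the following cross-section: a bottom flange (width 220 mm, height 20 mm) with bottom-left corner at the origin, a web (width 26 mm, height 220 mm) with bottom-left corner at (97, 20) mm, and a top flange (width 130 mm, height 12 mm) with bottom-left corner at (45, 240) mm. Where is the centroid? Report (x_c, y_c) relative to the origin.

bottom flange: A = 220 × 20 = 4400.00, centroid at (110.00, 10.00).
web: A = 26 × 220 = 5720.00, centroid at (110.00, 130.00).
top flange: A = 130 × 12 = 1560.00, centroid at (110.00, 246.00).
ΣA = 11680.00 mm²
ΣAx_c = (4400.00)(110.00) + (5720.00)(110.00) + (1560.00)(110.00) = 1284800.00 mm³
ΣAy_c = (4400.00)(10.00) + (5720.00)(130.00) + (1560.00)(246.00) = 1171360.00 mm³
x_c = 1284800.00 / 11680.00 = 110.00 mm
y_c = 1171360.00 / 11680.00 = 100.29 mm

x_c = 110.00 mm, y_c = 100.29 mm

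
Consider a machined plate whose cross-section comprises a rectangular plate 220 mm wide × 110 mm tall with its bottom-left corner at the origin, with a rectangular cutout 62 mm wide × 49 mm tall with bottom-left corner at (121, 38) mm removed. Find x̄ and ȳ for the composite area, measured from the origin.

plate: A = 220 × 110 = 24200.00, centroid at (110.00, 55.00).
hole: A = −(62 × 49) = -3038.00, centroid at (152.00, 62.50).
ΣA = 21162.00 mm², ΣAx̄ = 2200224.00 mm³, ΣAȳ = 1141125.00 mm³.
x̄ = 2200224.00/21162.00 = 103.97 mm; ȳ = 1141125.00/21162.00 = 53.92 mm.

x̄ = 103.97 mm, ȳ = 53.92 mm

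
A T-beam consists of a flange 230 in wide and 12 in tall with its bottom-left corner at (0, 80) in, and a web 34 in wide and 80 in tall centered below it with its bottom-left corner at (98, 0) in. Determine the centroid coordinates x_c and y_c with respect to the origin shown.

Part | A | x̄ᵢ | ȳᵢ | A·x̄ᵢ | A·ȳᵢ
web | 2720.00 | 115.00 | 40.00 | 312800.00 | 108800.00
flange | 2760.00 | 115.00 | 86.00 | 317400.00 | 237360.00
Σ | 5480.00 |  |  | 630200.00 | 346160.00
x_c = 630200.00 / 5480.00 = 115.00 in
y_c = 346160.00 / 5480.00 = 63.17 in

x_c = 115.00 in, y_c = 63.17 in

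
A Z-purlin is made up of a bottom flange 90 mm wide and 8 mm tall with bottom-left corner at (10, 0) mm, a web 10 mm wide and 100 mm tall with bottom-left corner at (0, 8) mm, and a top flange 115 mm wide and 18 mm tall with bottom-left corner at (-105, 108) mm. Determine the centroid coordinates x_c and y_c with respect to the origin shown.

Part | A | x̄ᵢ | ȳᵢ | A·x̄ᵢ | A·ȳᵢ
bottom flange | 720.00 | 55.00 | 4.00 | 39600.00 | 2880.00
web | 1000.00 | 5.00 | 58.00 | 5000.00 | 58000.00
top flange | 2070.00 | -47.50 | 117.00 | -98325.00 | 242190.00
Σ | 3790.00 |  |  | -53725.00 | 303070.00
x_c = -53725.00 / 3790.00 = -14.18 mm
y_c = 303070.00 / 3790.00 = 79.97 mm

x_c = -14.18 mm, y_c = 79.97 mm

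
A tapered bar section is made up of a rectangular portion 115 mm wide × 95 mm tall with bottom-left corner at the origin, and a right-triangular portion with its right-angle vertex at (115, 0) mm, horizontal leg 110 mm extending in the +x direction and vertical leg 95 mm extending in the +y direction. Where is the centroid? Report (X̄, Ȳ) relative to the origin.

rectangular portion: A = 115 × 95 = 10925.00, centroid at (57.50, 47.50).
triangular portion: A = ½·110·95 = 5225.00, centroid at (151.67, 31.67).
ΣA = 16150.00 mm²
ΣAX̄ = (10925.00)(57.50) + (5225.00)(151.67) = 1420645.83 mm³
ΣAȲ = (10925.00)(47.50) + (5225.00)(31.67) = 684395.83 mm³
X̄ = 1420645.83 / 16150.00 = 87.97 mm
Ȳ = 684395.83 / 16150.00 = 42.38 mm

X̄ = 87.97 mm, Ȳ = 42.38 mm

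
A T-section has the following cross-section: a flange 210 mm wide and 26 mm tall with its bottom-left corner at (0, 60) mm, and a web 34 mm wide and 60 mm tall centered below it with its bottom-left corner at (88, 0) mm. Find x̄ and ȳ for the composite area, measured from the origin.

web: A = 34 × 60 = 2040.00, centroid at (105.00, 30.00).
flange: A = 210 × 26 = 5460.00, centroid at (105.00, 73.00).
ΣA = 7500.00 mm²
ΣAx̄ = (2040.00)(105.00) + (5460.00)(105.00) = 787500.00 mm³
ΣAȳ = (2040.00)(30.00) + (5460.00)(73.00) = 459780.00 mm³
x̄ = 787500.00 / 7500.00 = 105.00 mm
ȳ = 459780.00 / 7500.00 = 61.30 mm

x̄ = 105.00 mm, ȳ = 61.30 mm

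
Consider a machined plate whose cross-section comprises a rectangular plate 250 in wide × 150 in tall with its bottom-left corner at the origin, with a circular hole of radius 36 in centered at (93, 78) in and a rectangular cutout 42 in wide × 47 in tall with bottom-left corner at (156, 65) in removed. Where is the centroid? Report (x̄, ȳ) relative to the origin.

plate: A = 250 × 150 = 37500.00, centroid at (125.00, 75.00).
hole 1: A = −π·36² = -4071.50, centroid at (93.00, 78.00).
hole 2: A = −(42 × 47) = -1974.00, centroid at (177.00, 88.50).
ΣA = 31454.50 in²
ΣAx̄ = (37500.00)(125.00) + (-4071.50)(93.00) + (-1974.00)(177.00) = 3959452.12 in³
ΣAȳ = (37500.00)(75.00) + (-4071.50)(78.00) + (-1974.00)(88.50) = 2320223.68 in³
x̄ = 3959452.12 / 31454.50 = 125.88 in
ȳ = 2320223.68 / 31454.50 = 73.76 in

x̄ = 125.88 in, ȳ = 73.76 in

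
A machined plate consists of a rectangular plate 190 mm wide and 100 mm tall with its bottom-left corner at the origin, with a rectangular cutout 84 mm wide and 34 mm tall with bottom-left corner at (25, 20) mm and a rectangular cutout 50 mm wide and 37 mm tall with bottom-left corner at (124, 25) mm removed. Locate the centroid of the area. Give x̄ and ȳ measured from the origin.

plate: A = 190 × 100 = 19000.00, centroid at (95.00, 50.00).
hole 1: A = −(84 × 34) = -2856.00, centroid at (67.00, 37.00).
hole 2: A = −(50 × 37) = -1850.00, centroid at (149.00, 43.50).
ΣA = 14294.00 mm²
ΣAx̄ = (19000.00)(95.00) + (-2856.00)(67.00) + (-1850.00)(149.00) = 1337998.00 mm³
ΣAȳ = (19000.00)(50.00) + (-2856.00)(37.00) + (-1850.00)(43.50) = 763853.00 mm³
x̄ = 1337998.00 / 14294.00 = 93.61 mm
ȳ = 763853.00 / 14294.00 = 53.44 mm

x̄ = 93.61 mm, ȳ = 53.44 mm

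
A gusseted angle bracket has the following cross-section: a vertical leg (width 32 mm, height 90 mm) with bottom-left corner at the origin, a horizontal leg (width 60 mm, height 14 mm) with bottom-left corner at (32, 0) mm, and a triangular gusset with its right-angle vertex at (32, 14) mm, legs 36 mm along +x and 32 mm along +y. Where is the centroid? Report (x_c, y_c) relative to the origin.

Part | A | x̄ᵢ | ȳᵢ | A·x̄ᵢ | A·ȳᵢ
vertical leg | 2880.00 | 16.00 | 45.00 | 46080.00 | 129600.00
horizontal leg | 840.00 | 62.00 | 7.00 | 52080.00 | 5880.00
gusset | 576.00 | 44.00 | 24.67 | 25344.00 | 14208.00
Σ | 4296.00 |  |  | 123504.00 | 149688.00
x_c = 123504.00 / 4296.00 = 28.75 mm
y_c = 149688.00 / 4296.00 = 34.84 mm

x_c = 28.75 mm, y_c = 34.84 mm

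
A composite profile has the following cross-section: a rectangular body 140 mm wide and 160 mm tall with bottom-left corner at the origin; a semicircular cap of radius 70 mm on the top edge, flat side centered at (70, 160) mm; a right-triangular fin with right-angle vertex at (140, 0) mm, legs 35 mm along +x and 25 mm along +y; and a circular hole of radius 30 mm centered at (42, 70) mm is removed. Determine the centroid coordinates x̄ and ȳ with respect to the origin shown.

rectangular body: A = 140 × 160 = 22400.00, centroid at (70.00, 80.00).
semicircular top: A = ½π·70² = 7696.90, centroid at (70.00, 189.71).
triangular fin: A = ½·35·25 = 437.50, centroid at (151.67, 8.33).
hole: A = −π·30² = -2827.43, centroid at (42.00, 70.00).
ΣA = 27706.97 mm²
ΣAx̄ = (22400.00)(70.00) + (7696.90)(70.00) + (437.50)(151.67) + (-2827.43)(42.00) = 2054385.10 mm³
ΣAȳ = (22400.00)(80.00) + (7696.90)(189.71) + (437.50)(8.33) + (-2827.43)(70.00) = 3057896.48 mm³
x̄ = 2054385.10 / 27706.97 = 74.15 mm
ȳ = 3057896.48 / 27706.97 = 110.37 mm

x̄ = 74.15 mm, ȳ = 110.37 mm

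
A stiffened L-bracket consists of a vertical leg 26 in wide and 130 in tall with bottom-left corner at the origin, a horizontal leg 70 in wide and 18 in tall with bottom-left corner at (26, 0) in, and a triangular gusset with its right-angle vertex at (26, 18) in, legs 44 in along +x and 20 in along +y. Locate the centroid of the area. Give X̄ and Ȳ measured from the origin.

Part | A | x̄ᵢ | ȳᵢ | A·x̄ᵢ | A·ȳᵢ
vertical leg | 3380.00 | 13.00 | 65.00 | 43940.00 | 219700.00
horizontal leg | 1260.00 | 61.00 | 9.00 | 76860.00 | 11340.00
gusset | 440.00 | 40.67 | 24.67 | 17893.33 | 10853.33
Σ | 5080.00 |  |  | 138693.33 | 241893.33
X̄ = 138693.33 / 5080.00 = 27.30 in
Ȳ = 241893.33 / 5080.00 = 47.62 in

X̄ = 27.30 in, Ȳ = 47.62 in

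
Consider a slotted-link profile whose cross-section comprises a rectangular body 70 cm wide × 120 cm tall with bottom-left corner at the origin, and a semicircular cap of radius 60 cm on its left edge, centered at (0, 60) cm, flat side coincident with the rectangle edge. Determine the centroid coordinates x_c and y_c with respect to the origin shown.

x_c = 10.67 cm, y_c = 60.00 cm

Part | A | x̄ᵢ | ȳᵢ | A·x̄ᵢ | A·ȳᵢ
rectangular body | 8400.00 | 35.00 | 60.00 | 294000.00 | 504000.00
semicircular end | 5654.87 | -25.46 | 60.00 | -144000.00 | 339292.01
Σ | 14054.87 |  |  | 150000.00 | 843292.01
x_c = 150000.00 / 14054.87 = 10.67 cm
y_c = 843292.01 / 14054.87 = 60.00 cm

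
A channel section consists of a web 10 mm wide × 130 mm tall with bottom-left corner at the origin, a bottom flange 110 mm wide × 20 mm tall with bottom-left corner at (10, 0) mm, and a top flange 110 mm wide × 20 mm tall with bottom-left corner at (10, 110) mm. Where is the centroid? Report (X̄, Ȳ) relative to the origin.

X̄ = 51.32 mm, Ȳ = 65.00 mm

web: A = 10 × 130 = 1300.00, centroid at (5.00, 65.00).
bottom flange: A = 110 × 20 = 2200.00, centroid at (65.00, 10.00).
top flange: A = 110 × 20 = 2200.00, centroid at (65.00, 120.00).
ΣA = 5700.00 mm²
ΣAX̄ = (1300.00)(5.00) + (2200.00)(65.00) + (2200.00)(65.00) = 292500.00 mm³
ΣAȲ = (1300.00)(65.00) + (2200.00)(10.00) + (2200.00)(120.00) = 370500.00 mm³
X̄ = 292500.00 / 5700.00 = 51.32 mm
Ȳ = 370500.00 / 5700.00 = 65.00 mm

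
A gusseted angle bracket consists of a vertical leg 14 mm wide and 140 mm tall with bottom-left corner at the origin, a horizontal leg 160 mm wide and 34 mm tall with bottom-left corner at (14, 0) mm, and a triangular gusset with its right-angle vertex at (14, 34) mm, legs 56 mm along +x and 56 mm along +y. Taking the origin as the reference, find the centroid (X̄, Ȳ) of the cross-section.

X̄ = 64.26 mm, Ȳ = 34.82 mm

vertical leg: A = 14 × 140 = 1960.00, centroid at (7.00, 70.00).
horizontal leg: A = 160 × 34 = 5440.00, centroid at (94.00, 17.00).
gusset: A = ½·56·56 = 1568.00, centroid at (32.67, 52.67).
ΣA = 8968.00 mm², ΣAX̄ = 576301.33 mm³, ΣAȲ = 312261.33 mm³.
X̄ = 576301.33/8968.00 = 64.26 mm; Ȳ = 312261.33/8968.00 = 34.82 mm.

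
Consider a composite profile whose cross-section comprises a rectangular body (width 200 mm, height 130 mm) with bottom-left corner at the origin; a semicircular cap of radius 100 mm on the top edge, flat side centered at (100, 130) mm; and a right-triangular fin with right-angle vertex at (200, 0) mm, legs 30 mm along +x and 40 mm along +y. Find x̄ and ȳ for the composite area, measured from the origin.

x̄ = 101.56 mm, ȳ = 104.16 mm

rectangular body: A = 200 × 130 = 26000.00, centroid at (100.00, 65.00).
semicircular top: A = ½π·100² = 15707.96, centroid at (100.00, 172.44).
triangular fin: A = ½·30·40 = 600.00, centroid at (210.00, 13.33).
ΣA = 42307.96 mm²
ΣAx̄ = (26000.00)(100.00) + (15707.96)(100.00) + (600.00)(210.00) = 4296796.33 mm³
ΣAȳ = (26000.00)(65.00) + (15707.96)(172.44) + (600.00)(13.33) = 4406701.89 mm³
x̄ = 4296796.33 / 42307.96 = 101.56 mm
ȳ = 4406701.89 / 42307.96 = 104.16 mm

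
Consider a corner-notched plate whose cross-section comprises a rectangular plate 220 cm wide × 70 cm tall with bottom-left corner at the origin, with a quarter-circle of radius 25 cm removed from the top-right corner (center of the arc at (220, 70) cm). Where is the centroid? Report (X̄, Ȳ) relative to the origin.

X̄ = 106.73 cm, Ȳ = 34.20 cm

plate: A = 220 × 70 = 15400.00, centroid at (110.00, 35.00).
removed quarter-circle: A = −¼π·25² = -490.87, centroid at (209.39, 59.39).
ΣA = 14909.13 cm², ΣAX̄ = 1591216.09 cm³, ΣAȲ = 509847.16 cm³.
X̄ = 1591216.09/14909.13 = 106.73 cm; Ȳ = 509847.16/14909.13 = 34.20 cm.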